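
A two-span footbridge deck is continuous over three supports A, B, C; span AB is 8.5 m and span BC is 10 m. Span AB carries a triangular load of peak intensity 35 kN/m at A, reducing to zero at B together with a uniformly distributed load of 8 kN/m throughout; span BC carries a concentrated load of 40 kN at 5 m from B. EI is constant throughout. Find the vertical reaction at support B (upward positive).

Take M_B as the redundant. Released structure: two simple spans AB and BC with a hinge at B.
Discontinuity in slope at B on the released structure — sum the simple-span end rotations:
  span AB: triangular load, peak 35: 7w₀L³/(360EI) = 417.9/EI
  span AB: UDL 8: wL³/(24EI) = 204.7/EI
  span BC: point load 40 at a = 5: Pab(L + b)/(6LEI) = 250/EI
  relative rotation θ_0 = (622.7 + 250)/EI = 872.7/EI
A unit hogging moment at B produces rotation L₁/(3EI) + L₂/(3EI) = 6.167/EI.
Compatibility: M_B·(L₁+L₂)/(3EI) = θ_0, giving M_B = 141.5 kN·m (hogging).
Span AB, ΣM about A with M_B applied at B: R_B^{AB}·8.5 = 710.5 + 141.5, so R_B^{AB} = 100.2 kN and R_A = 216.8 − 100.2 = 116.5 kN.
Span BC, ΣM about C: R_B^{BC}·10 = 200 + 141.5, so R_B^{BC} = 34.15 kN and R_C = 40 − 34.15 = 5.849 kN.
R_B = 100.2 + 34.15 = 134.4 kN.

R_B = 134.4 kN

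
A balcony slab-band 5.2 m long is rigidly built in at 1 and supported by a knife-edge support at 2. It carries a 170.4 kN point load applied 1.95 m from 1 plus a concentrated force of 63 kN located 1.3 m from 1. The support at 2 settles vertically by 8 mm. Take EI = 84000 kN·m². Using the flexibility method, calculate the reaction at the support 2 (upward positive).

Release the roller at 2. Primary structure: cantilever fixed at 1.
Primary-structure tip deflection at 2 by superposition:
  point load 170.4 at a = 1.95: Pa²(3L − a)/(6EI) = 1474/EI
  point load 63 at a = 1.3: Pa²(3L − a)/(6EI) = 253.8/EI
  δ_0 = 1728/EI
Tip deflection under a unit load at 2: L³/(3EI) = 46.87/EI.
With EI = 84000 kN·m²: δ_0 = 0.020569 m and δ_{22} = 0.000558 m/kN.
Compatibility — the beam at 2 must follow the support down by 0.008 m: δ_0 − R_2·δ_{22} = 0.008, so R_2 = (0.020569 − 0.008)/0.000558 = 22.53 kN.

R_2 = 22.53 kN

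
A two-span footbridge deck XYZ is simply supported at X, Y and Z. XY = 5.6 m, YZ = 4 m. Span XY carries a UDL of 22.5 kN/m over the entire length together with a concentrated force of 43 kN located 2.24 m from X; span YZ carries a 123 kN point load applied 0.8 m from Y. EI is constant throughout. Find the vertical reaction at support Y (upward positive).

R_Y = 223.4 kN

Release continuity at Y by inserting a hinge; the redundant is the internal moment M_Y. The primary structure is two simply-supported spans XY and YZ.
Rotations at Y on the released spans (each span's end-slope, ×1/EI):
  span XY: UDL 22.5: wL³/(24EI) = 164.6/EI
  span XY: point load 43 at a = 2.24: Pab(L + a)/(6LEI) = 75.51/EI
  span YZ: point load 123 at a = 0.8: Pab(L + b)/(6LEI) = 94.46/EI
  relative rotation θ_0 = (240.2 + 94.46)/EI = 334.6/EI
A unit hogging moment at Y produces rotation L₁/(3EI) + L₂/(3EI) = 3.2/EI.
Compatibility: M_Y·(L₁+L₂)/(3EI) = θ_0, giving M_Y = 104.6 kN·m (hogging).
Span XY, ΣM about X with M_Y applied at Y: R_Y^{XY}·5.6 = 449.1 + 104.6, so R_Y^{XY} = 98.87 kN and R_X = 169 − 98.87 = 70.13 kN.
Span YZ, ΣM about Z: R_Y^{YZ}·4 = 393.6 + 104.6, so R_Y^{YZ} = 124.5 kN and R_Z = 123 − 124.5 = -1.542 kN.
R_Y = 98.87 + 124.5 = 223.4 kN.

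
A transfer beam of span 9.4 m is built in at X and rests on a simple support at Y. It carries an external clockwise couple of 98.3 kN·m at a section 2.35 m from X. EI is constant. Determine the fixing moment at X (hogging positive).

M_X = 33.79 kN·m

Release the roller at Y. Primary structure: cantilever fixed at X.
Deflection at Y on the released cantilever, summing each load's contribution:
  clockwise couple 98.3 at a = 2.35: M₀a(2L − a)/(2EI) = 1900/EI
Tip deflection under a unit load at Y: L³/(3EI) = 276.9/EI.
The prop prevents deflection at Y: R_Y = δ_0/δ_{YY} = 1900/276.9 = 6.863 kN.
Moment equilibrium about X: M_X = Σ(load moments about X) − R_Y·L = 98.3 − 6.863×9.4 = 33.79 kN·m.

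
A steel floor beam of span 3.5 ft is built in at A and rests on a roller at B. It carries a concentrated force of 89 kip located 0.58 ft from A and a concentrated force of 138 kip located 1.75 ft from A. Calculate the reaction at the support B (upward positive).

R_B = 46.59 kip

Release the roller at B. Primary structure: cantilever fixed at A.
Deflection at B on the released cantilever, summing each load's contribution:
  point load 89 at a = 0.58: Pa²(3L − a)/(6EI) = 49.5/EI
  point load 138 at a = 1.75: Pa²(3L − a)/(6EI) = 616.3/EI
  δ_0 = 665.8/EI
Flexibility coefficient — unit upward force at B: δ_{BB} = L³/(3EI) = 14.29/EI.
The prop prevents deflection at B: R_B = δ_0/δ_{BB} = 665.8/14.29 = 46.59 kip.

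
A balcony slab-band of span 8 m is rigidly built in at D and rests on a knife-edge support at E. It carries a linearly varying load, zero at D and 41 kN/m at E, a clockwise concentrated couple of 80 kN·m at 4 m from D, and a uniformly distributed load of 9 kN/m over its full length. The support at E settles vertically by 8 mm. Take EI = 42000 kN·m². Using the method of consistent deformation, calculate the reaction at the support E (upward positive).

R_E = 126.5 kN

Remove the prop at E; the released (primary) structure is a cantilever built in at D.
Free-end deflection of the primary structure under the applied loading (downward +):
  triangular load, peak 41 at the free end: 11w₀L⁴/(120EI) = 15394/EI
  clockwise couple 80 at a = 4: M₀a(2L − a)/(2EI) = 1920/EI
  UDL 9: wL⁴/(8EI) = 4608/EI
  δ_0 = 21922/EI
Tip deflection under a unit load at E: L³/(3EI) = 170.7/EI.
With EI = 42000 kN·m²: δ_0 = 0.52196 m and δ_{EE} = 0.004063 m/kN.
Compatibility — the beam at E must follow the support down by 0.008 m: δ_0 − R_E·δ_{EE} = 0.008, so R_E = (0.52196 − 0.008)/0.004063 = 126.5 kN.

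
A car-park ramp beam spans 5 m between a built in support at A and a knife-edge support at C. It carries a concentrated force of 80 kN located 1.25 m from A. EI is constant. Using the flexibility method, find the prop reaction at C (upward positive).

Choose R_C as the redundant. The primary structure is the cantilever fixed at A.
Free-end deflection of the primary structure under the applied loading (downward +):
  point load 80 at a = 1.25: Pa²(3L − a)/(6EI) = 286.5/EI
Flexibility coefficient — unit upward force at C: δ_{CC} = L³/(3EI) = 41.67/EI.
The prop prevents deflection at C: R_C = δ_0/δ_{CC} = 286.5/41.67 = 6.875 kN.

R_C = 6.875 kN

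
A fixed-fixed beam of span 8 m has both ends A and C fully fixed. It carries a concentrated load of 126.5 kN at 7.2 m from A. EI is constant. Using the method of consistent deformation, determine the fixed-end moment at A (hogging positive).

Take the two fixed-end moments M_A, M_C as redundants; the released structure is the simple span AC.
On the primary (simply-supported) span, the end slopes from the loading are:
  at A: point load 126.5 at a = 7.2: Pab(L + b)/(6LEI) = 133.6/EI
  at C: point load 126.5 at a = 7.2: Pab(L + a)/(6LEI) = 230.7/EI
  θ_A0 = 133.6/EI,  θ_C0 = 230.7/EI
Flexibility coefficients: a unit moment at one end gives L/(3EI) there and L/(6EI) at the far end, so f₁₁ = f₂₂ = 2.667/EI and f₁₂ = f₂₁ = 1.333/EI.
Compatibility — zero rotation at each built-in end:
  2.667 M_A + 1.333 M_C = 133.6
  1.333 M_A + 2.667 M_C = 230.7
Solving the pair gives M_A = 9.108 kN·m and M_C = 81.97 kN·m (hogging).

M_A = 9.108 kN·m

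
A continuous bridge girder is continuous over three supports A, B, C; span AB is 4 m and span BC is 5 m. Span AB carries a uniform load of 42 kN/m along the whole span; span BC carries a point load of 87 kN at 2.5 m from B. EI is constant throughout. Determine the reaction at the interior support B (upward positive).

R_B = 164.7 kN

Insert a hinge at B; M_B is the redundant, and each span becomes simply supported.
Discontinuity in slope at B on the released structure — sum the simple-span end rotations:
  span AB: UDL 42: wL³/(24EI) = 112/EI
  span BC: point load 87 at a = 2.5: Pab(L + b)/(6LEI) = 135.9/EI
  relative rotation θ_0 = (112 + 135.9)/EI = 247.9/EI
A unit hogging moment at B produces rotation L₁/(3EI) + L₂/(3EI) = 3/EI.
Slope continuity at B: θ_0 = M_B·3/EI, so M_B = 247.9/3 = 82.65 kN·m (hogging).
Span AB, ΣM about A with M_B applied at B: R_B^{AB}·4 = 336 + 82.65, so R_B^{AB} = 104.7 kN and R_A = 168 − 104.7 = 63.34 kN.
Span BC, ΣM about C: R_B^{BC}·5 = 217.5 + 82.65, so R_B^{BC} = 60.03 kN and R_C = 87 − 60.03 = 26.97 kN.
R_B = 104.7 + 60.03 = 164.7 kN.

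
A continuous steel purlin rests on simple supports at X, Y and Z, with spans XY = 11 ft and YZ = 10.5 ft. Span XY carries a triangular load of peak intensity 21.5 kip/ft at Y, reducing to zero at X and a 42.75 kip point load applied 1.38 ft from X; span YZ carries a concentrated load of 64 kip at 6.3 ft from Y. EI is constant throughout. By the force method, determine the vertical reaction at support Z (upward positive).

R_Z = 23.28 kip

Insert a hinge at Y; M_Y is the redundant, and each span becomes simply supported.
Discontinuity in slope at Y on the released structure — sum the simple-span end rotations:
  span XY: triangular load, peak 21.5: w₀L³/(45EI) = 635.9/EI
  span XY: point load 42.75 at a = 1.38: Pab(L + a)/(6LEI) = 106.5/EI
  span YZ: point load 64 at a = 6.3: Pab(L + b)/(6LEI) = 395.1/EI
  relative rotation θ_0 = (742.4 + 395.1)/EI = 1138/EI
A unit hogging moment at Y produces rotation L₁/(3EI) + L₂/(3EI) = 7.167/EI.
Slope continuity at Y: θ_0 = M_Y·7.167/EI, so M_Y = 1138/7.167 = 158.7 kip·ft (hogging).
Span YZ, ΣM about Z: R_Y^{YZ}·10.5 = 268.8 + 158.7, so R_Y^{YZ} = 40.72 kip and R_Z = 64 − 40.72 = 23.28 kip.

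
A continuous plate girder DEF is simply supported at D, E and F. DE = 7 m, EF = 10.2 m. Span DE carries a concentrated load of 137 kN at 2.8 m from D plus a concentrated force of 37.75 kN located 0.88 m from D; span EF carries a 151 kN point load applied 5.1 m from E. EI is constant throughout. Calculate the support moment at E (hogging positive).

M_E = 243.5 kN·m

Insert a hinge at E; M_E is the redundant, and each span becomes simply supported.
Discontinuity in slope at E on the released structure — sum the simple-span end rotations:
  span DE: point load 137 at a = 2.8: Pab(L + a)/(6LEI) = 375.9/EI
  span DE: point load 37.75 at a = 0.88: Pab(L + a)/(6LEI) = 38.14/EI
  span EF: point load 151 at a = 5.1: Pab(L + b)/(6LEI) = 981.9/EI
  relative rotation θ_0 = (414.1 + 981.9)/EI = 1396/EI
A unit hogging moment at E produces rotation L₁/(3EI) + L₂/(3EI) = 5.733/EI.
Slope continuity at E: θ_0 = M_E·5.733/EI, so M_E = 1396/5.733 = 243.5 kN·m (hogging).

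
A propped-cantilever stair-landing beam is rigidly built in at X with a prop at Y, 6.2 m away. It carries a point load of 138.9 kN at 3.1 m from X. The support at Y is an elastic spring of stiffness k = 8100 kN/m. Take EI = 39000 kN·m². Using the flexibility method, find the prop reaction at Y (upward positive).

R_Y = 40.93 kN

Remove the prop at Y; the released (primary) structure is a cantilever built in at X.
Primary-structure tip deflection at Y by superposition:
  point load 138.9 at a = 3.1: Pa²(3L − a)/(6EI) = 3448/EI
Tip deflection under a unit load at Y: L³/(3EI) = 79.44/EI.
With EI = 39000 kN·m²: δ_0 = 0.088418 m and δ_{YY} = 0.002037 m/kN.
Compatibility — the spring shortens by R_Y/k under the reaction it provides: δ_0 − R_Y·δ_{YY} = R_Y/k. With 1/k = 0.000123 m/kN, R_Y = δ_0 / (δ_{YY} + 1/k) = 0.088418 / (0.002037 + 0.000123) = 40.93 kN.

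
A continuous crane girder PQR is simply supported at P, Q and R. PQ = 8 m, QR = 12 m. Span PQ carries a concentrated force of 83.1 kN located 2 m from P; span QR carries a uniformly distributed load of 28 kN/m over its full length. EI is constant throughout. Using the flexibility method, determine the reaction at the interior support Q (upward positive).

Take M_Q as the redundant. Released structure: two simple spans PQ and QR with a hinge at Q.
End slopes at the hinge Q, treating each span as simply supported:
  span PQ: point load 83.1 at a = 2: Pab(L + a)/(6LEI) = 207.8/EI
  span QR: UDL 28: wL³/(24EI) = 2016/EI
  relative rotation θ_0 = (207.8 + 2016)/EI = 2224/EI
A unit hogging moment at Q produces rotation L₁/(3EI) + L₂/(3EI) = 6.667/EI.
Compatibility: M_Q·(L₁+L₂)/(3EI) = θ_0, giving M_Q = 333.6 kN·m (hogging).
Span PQ, ΣM about P with M_Q applied at Q: R_Q^{PQ}·8 = 166.2 + 333.6, so R_Q^{PQ} = 62.47 kN and R_P = 83.1 − 62.47 = 20.63 kN.
Span QR, ΣM about R: R_Q^{QR}·12 = 2016 + 333.6, so R_Q^{QR} = 195.8 kN and R_R = 336 − 195.8 = 140.2 kN.
R_Q = 62.47 + 195.8 = 258.3 kN.

R_Q = 258.3 kN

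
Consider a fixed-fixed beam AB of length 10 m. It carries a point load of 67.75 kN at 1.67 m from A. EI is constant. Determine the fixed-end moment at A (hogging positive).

Take the two fixed-end moments M_A, M_B as redundants; the released structure is the simple span AB.
On the primary (simply-supported) span, the end slopes from the loading are:
  at A: point load 67.75 at a = 1.67: Pab(L + b)/(6LEI) = 287.9/EI
  at B: point load 67.75 at a = 1.67: Pab(L + a)/(6LEI) = 183.3/EI
  θ_A0 = 287.9/EI,  θ_B0 = 183.3/EI
Flexibility coefficients: a unit moment at one end gives L/(3EI) there and L/(6EI) at the far end, so f₁₁ = f₂₂ = 3.333/EI and f₁₂ = f₂₁ = 1.667/EI.
Compatibility — zero rotation at each built-in end:
  3.333 M_A + 1.667 M_B = 287.9
  1.667 M_A + 3.333 M_B = 183.3
Solving the pair gives M_A = 78.51 kN·m and M_B = 15.74 kN·m (hogging).

M_A = 78.51 kN·m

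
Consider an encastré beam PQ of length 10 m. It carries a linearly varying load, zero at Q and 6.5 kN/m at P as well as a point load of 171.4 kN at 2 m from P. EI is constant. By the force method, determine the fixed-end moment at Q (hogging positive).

M_Q = 76.51 kN·m

Release both end moments; the primary structure is a simply-supported span PQ with redundants M_P and M_Q.
On the primary (simply-supported) span, the end slopes from the loading are:
  at P: triangular load, peak 6.5: w₀L³/(45EI) = 144.4/EI
  at Q: triangular load, peak 6.5: 7w₀L³/(360EI) = 126.4/EI
  at P: point load 171.4 at a = 2: Pab(L + b)/(6LEI) = 822.7/EI
  at Q: point load 171.4 at a = 2: Pab(L + a)/(6LEI) = 548.5/EI
  θ_P0 = 967.2/EI,  θ_Q0 = 674.9/EI
Flexibility coefficients: a unit moment at one end gives L/(3EI) there and L/(6EI) at the far end, so f₁₁ = f₂₂ = 3.333/EI and f₁₂ = f₂₁ = 1.667/EI.
Compatibility — zero rotation at each built-in end:
  3.333 M_P + 1.667 M_Q = 967.2
  1.667 M_P + 3.333 M_Q = 674.9
Solving the pair gives M_P = 251.9 kN·m and M_Q = 76.51 kN·m (hogging).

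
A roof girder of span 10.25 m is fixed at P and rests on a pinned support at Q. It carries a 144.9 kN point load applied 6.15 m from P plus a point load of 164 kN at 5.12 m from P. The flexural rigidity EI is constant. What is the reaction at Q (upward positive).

Take the reaction at Q as the redundant and release it; the primary structure is a cantilever fixed at P.
Deflection at Q on the released cantilever, summing each load's contribution:
  point load 144.9 at a = 6.15: Pa²(3L − a)/(6EI) = 22470/EI
  point load 164 at a = 5.12: Pa²(3L − a)/(6EI) = 18365/EI
  δ_0 = 40835/EI
Flexibility coefficient — unit upward force at Q: δ_{QQ} = L³/(3EI) = 359/EI.
The prop prevents deflection at Q: R_Q = δ_0/δ_{QQ} = 40835/359 = 113.8 kN.

R_Q = 113.8 kN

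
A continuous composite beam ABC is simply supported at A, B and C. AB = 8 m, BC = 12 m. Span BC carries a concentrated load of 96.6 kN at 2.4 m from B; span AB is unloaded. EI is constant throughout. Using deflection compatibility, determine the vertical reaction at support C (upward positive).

Take M_B as the redundant. Released structure: two simple spans AB and BC with a hinge at B.
Rotations at B on the released spans (each span's end-slope, ×1/EI):
  span BC: point load 96.6 at a = 2.4: Pab(L + b)/(6LEI) = 667.7/EI
  relative rotation θ_0 = (0 + 667.7)/EI = 667.7/EI
A unit hogging moment at B produces rotation L₁/(3EI) + L₂/(3EI) = 6.667/EI.
Slope continuity at B: θ_0 = M_B·6.667/EI, so M_B = 667.7/6.667 = 100.2 kN·m (hogging).
Span BC, ΣM about C: R_B^{BC}·12 = 927.4 + 100.2, so R_B^{BC} = 85.63 kN and R_C = 96.6 − 85.63 = 10.97 kN.

R_C = 10.97 kN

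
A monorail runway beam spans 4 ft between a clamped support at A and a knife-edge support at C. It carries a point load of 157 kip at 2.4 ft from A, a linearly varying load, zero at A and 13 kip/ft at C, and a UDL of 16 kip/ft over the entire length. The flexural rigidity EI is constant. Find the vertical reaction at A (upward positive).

R_A = 140.9 kip

Take the reaction at C as the redundant and release it; the primary structure is a cantilever fixed at A.
Primary-structure tip deflection at C by superposition:
  point load 157 at a = 2.4: Pa²(3L − a)/(6EI) = 1447/EI
  triangular load, peak 13 at the free end: 11w₀L⁴/(120EI) = 305.1/EI
  UDL 16: wL⁴/(8EI) = 512/EI
  δ_0 = 2264/EI
Flexibility coefficient — unit upward force at C: δ_{CC} = L³/(3EI) = 21.33/EI.
The prop prevents deflection at C: R_C = δ_0/δ_{CC} = 2264/21.33 = 106.1 kip.
Vertical equilibrium: R_A = ΣP − R_C = 247 − 106.1 = 140.9 kip.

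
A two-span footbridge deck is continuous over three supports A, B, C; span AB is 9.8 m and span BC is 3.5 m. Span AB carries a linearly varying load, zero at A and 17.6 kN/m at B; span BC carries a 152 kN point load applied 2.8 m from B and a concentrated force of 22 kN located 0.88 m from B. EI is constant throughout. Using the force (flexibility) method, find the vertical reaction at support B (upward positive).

R_B = 143.1 kN

Release continuity at B by inserting a hinge; the redundant is the internal moment M_B. The primary structure is two simply-supported spans AB and BC.
Discontinuity in slope at B on the released structure — sum the simple-span end rotations:
  span AB: triangular load, peak 17.6: w₀L³/(45EI) = 368.1/EI
  span BC: point load 152 at a = 2.8: Pab(L + b)/(6LEI) = 59.58/EI
  span BC: point load 22 at a = 0.88: Pab(L + b)/(6LEI) = 14.78/EI
  relative rotation θ_0 = (368.1 + 74.37)/EI = 442.5/EI
A unit hogging moment at B produces rotation L₁/(3EI) + L₂/(3EI) = 4.433/EI.
Slope continuity at B: θ_0 = M_B·4.433/EI, so M_B = 442.5/4.433 = 99.81 kN·m (hogging).
Span AB, ΣM about A with M_B applied at B: R_B^{AB}·9.8 = 563.4 + 99.81, so R_B^{AB} = 67.68 kN and R_A = 86.24 − 67.68 = 18.56 kN.
Span BC, ΣM about C: R_B^{BC}·3.5 = 164 + 99.81, so R_B^{BC} = 75.38 kN and R_C = 174 − 75.38 = 98.62 kN.
R_B = 67.68 + 75.38 = 143.1 kN.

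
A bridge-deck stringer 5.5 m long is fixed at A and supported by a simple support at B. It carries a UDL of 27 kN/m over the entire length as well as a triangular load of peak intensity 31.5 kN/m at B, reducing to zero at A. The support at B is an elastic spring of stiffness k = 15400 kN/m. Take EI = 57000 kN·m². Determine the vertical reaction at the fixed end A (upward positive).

R_A = 138.3 kN

Remove the prop at B; the released (primary) structure is a cantilever built in at A.
Deflection at B on the released cantilever, summing each load's contribution:
  UDL 27: wL⁴/(8EI) = 3088/EI
  triangular load, peak 31.5 at the free end: 11w₀L⁴/(120EI) = 2642/EI
  δ_0 = 5731/EI
Tip deflection under a unit load at B: L³/(3EI) = 55.46/EI.
With EI = 57000 kN·m²: δ_0 = 0.10054 m and δ_{BB} = 0.000973 m/kN.
Compatibility — the spring shortens by R_B/k under the reaction it provides: δ_0 − R_B·δ_{BB} = R_B/k. With 1/k = 0.000065 m/kN, R_B = δ_0 / (δ_{BB} + 1/k) = 0.10054 / (0.000973 + 0.000065) = 96.87 kN.
Vertical equilibrium: R_A = ΣP − R_B = 235.1 − 96.87 = 138.3 kN.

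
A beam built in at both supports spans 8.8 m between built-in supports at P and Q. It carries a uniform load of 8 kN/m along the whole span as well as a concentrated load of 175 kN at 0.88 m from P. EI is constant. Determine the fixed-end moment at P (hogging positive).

M_P = 176.4 kN·m

Release both end moments; the primary structure is a simply-supported span PQ with redundants M_P and M_Q.
Simple-span end rotations at P and Q under the given loads:
  at P: UDL 8: wL³/(24EI) = 227.2/EI
  at Q: UDL 8: wL³/(24EI) = 227.2/EI
  at P: point load 175 at a = 0.88: Pab(L + b)/(6LEI) = 386.2/EI
  at Q: point load 175 at a = 0.88: Pab(L + a)/(6LEI) = 223.6/EI
  θ_P0 = 613.4/EI,  θ_Q0 = 450.8/EI
Flexibility coefficients: a unit moment at one end gives L/(3EI) there and L/(6EI) at the far end, so f₁₁ = f₂₂ = 2.933/EI and f₁₂ = f₂₁ = 1.467/EI.
Compatibility — zero rotation at each built-in end:
  2.933 M_P + 1.467 M_Q = 613.4
  1.467 M_P + 2.933 M_Q = 450.8
Solving the pair gives M_P = 176.4 kN·m and M_Q = 65.49 kN·m (hogging).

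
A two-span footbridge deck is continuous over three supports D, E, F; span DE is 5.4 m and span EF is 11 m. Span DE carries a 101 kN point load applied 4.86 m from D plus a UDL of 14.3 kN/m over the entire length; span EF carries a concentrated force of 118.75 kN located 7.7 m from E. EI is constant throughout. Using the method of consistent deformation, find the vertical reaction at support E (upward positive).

R_E = 207.1 kN

Take M_E as the redundant. Released structure: two simple spans DE and EF with a hinge at E.
Discontinuity in slope at E on the released structure — sum the simple-span end rotations:
  span DE: point load 101 at a = 4.86: Pab(L + a)/(6LEI) = 83.94/EI
  span DE: UDL 14.3: wL³/(24EI) = 93.82/EI
  span EF: point load 118.75 at a = 7.7: Pab(L + b)/(6LEI) = 653.8/EI
  relative rotation θ_0 = (177.8 + 653.8)/EI = 831.5/EI
A unit hogging moment at E produces rotation L₁/(3EI) + L₂/(3EI) = 5.467/EI.
Compatibility: M_E·(L₁+L₂)/(3EI) = θ_0, giving M_E = 152.1 kN·m (hogging).
Span DE, ΣM about D with M_E applied at E: R_E^{DE}·5.4 = 699.4 + 152.1, so R_E^{DE} = 157.7 kN and R_D = 178.2 − 157.7 = 20.54 kN.
Span EF, ΣM about F: R_E^{EF}·11 = 391.9 + 152.1, so R_E^{EF} = 49.45 kN and R_F = 118.8 − 49.45 = 69.3 kN.
R_E = 157.7 + 49.45 = 207.1 kN.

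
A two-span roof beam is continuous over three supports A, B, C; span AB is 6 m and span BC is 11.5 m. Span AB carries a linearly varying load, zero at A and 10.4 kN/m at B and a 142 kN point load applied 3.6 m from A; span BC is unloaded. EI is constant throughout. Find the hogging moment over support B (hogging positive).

Release continuity at B by inserting a hinge; the redundant is the internal moment M_B. The primary structure is two simply-supported spans AB and BC.
End slopes at the hinge B, treating each span as simply supported:
  span AB: triangular load, peak 10.4: w₀L³/(45EI) = 49.92/EI
  span AB: point load 142 at a = 3.6: Pab(L + a)/(6LEI) = 327.2/EI
  relative rotation θ_0 = (377.1 + 0)/EI = 377.1/EI
A unit hogging moment at B produces rotation L₁/(3EI) + L₂/(3EI) = 5.833/EI.
Slope continuity at B: θ_0 = M_B·5.833/EI, so M_B = 377.1/5.833 = 64.64 kN·m (hogging).

M_B = 64.64 kN·m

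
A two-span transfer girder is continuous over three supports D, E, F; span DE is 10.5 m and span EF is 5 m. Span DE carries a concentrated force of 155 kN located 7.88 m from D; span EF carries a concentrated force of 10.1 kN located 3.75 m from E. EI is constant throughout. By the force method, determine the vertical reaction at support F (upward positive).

Take M_E as the redundant. Released structure: two simple spans DE and EF with a hinge at E.
End slopes at the hinge E, treating each span as simply supported:
  span DE: point load 155 at a = 7.88: Pab(L + a)/(6LEI) = 933.6/EI
  span EF: point load 10.1 at a = 3.75: Pab(L + b)/(6LEI) = 9.863/EI
  relative rotation θ_0 = (933.6 + 9.863)/EI = 943.5/EI
A unit hogging moment at E produces rotation L₁/(3EI) + L₂/(3EI) = 5.167/EI.
Compatibility: M_E·(L₁+L₂)/(3EI) = θ_0, giving M_E = 182.6 kN·m (hogging).
Span EF, ΣM about F: R_E^{EF}·5 = 12.62 + 182.6, so R_E^{EF} = 39.05 kN and R_F = 10.1 − 39.05 = -28.95 kN.

R_F = -28.95 kN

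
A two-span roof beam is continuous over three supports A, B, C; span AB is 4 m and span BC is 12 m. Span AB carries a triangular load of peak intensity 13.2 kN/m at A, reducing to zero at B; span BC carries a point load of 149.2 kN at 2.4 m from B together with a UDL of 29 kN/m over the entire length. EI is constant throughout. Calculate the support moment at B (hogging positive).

Take M_B as the redundant. Released structure: two simple spans AB and BC with a hinge at B.
Discontinuity in slope at B on the released structure — sum the simple-span end rotations:
  span AB: triangular load, peak 13.2: 7w₀L³/(360EI) = 16.43/EI
  span BC: point load 149.2 at a = 2.4: Pab(L + b)/(6LEI) = 1031/EI
  span BC: UDL 29: wL³/(24EI) = 2088/EI
  relative rotation θ_0 = (16.43 + 3119)/EI = 3136/EI
A unit hogging moment at B produces rotation L₁/(3EI) + L₂/(3EI) = 5.333/EI.
Slope continuity at B: θ_0 = M_B·5.333/EI, so M_B = 3136/5.333 = 587.9 kN·m (hogging).

M_B = 587.9 kN·m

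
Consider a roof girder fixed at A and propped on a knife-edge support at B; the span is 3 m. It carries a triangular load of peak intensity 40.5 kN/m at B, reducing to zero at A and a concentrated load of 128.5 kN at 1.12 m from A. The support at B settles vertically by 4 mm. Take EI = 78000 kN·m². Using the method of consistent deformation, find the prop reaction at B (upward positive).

R_B = 22.27 kN

Choose R_B as the redundant. The primary structure is the cantilever fixed at A.
Free-end deflection of the primary structure under the applied loading (downward +):
  triangular load, peak 40.5 at the free end: 11w₀L⁴/(120EI) = 300.7/EI
  point load 128.5 at a = 1.12: Pa²(3L − a)/(6EI) = 211.7/EI
  δ_0 = 512.4/EI
Tip deflection under a unit load at B: L³/(3EI) = 9/EI.
With EI = 78000 kN·m²: δ_0 = 0.006569 m and δ_{BB} = 0.000115 m/kN.
Compatibility — the beam at B must follow the support down by 0.004 m: δ_0 − R_B·δ_{BB} = 0.004, so R_B = (0.006569 − 0.004)/0.000115 = 22.27 kN.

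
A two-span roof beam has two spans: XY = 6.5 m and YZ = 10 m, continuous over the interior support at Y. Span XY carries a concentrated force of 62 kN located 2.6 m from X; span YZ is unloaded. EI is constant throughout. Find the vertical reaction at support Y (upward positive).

R_Y = 31.57 kN

Take M_Y as the redundant. Released structure: two simple spans XY and YZ with a hinge at Y.
Discontinuity in slope at Y on the released structure — sum the simple-span end rotations:
  span XY: point load 62 at a = 2.6: Pab(L + a)/(6LEI) = 146.7/EI
  relative rotation θ_0 = (146.7 + 0)/EI = 146.7/EI
A unit hogging moment at Y produces rotation L₁/(3EI) + L₂/(3EI) = 5.5/EI.
Compatibility: M_Y·(L₁+L₂)/(3EI) = θ_0, giving M_Y = 26.67 kN·m (hogging).
Span XY, ΣM about X with M_Y applied at Y: R_Y^{XY}·6.5 = 161.2 + 26.67, so R_Y^{XY} = 28.9 kN and R_X = 62 − 28.9 = 33.1 kN.
Span YZ, ΣM about Z: R_Y^{YZ}·10 = 0 + 26.67, so R_Y^{YZ} = 2.667 kN and R_Z = 0 − 2.667 = -2.667 kN.
R_Y = 28.9 + 2.667 = 31.57 kN.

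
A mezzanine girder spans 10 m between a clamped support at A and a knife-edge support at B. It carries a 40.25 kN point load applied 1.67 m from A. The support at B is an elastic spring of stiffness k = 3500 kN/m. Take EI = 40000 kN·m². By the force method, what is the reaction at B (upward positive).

Remove the prop at B; the released (primary) structure is a cantilever built in at A.
Deflection at B on the released cantilever, summing each load's contribution:
  point load 40.25 at a = 1.67: Pa²(3L − a)/(6EI) = 530/EI
Tip deflection under a unit load at B: L³/(3EI) = 333.3/EI.
With EI = 40000 kN·m²: δ_0 = 0.013251 m and δ_{BB} = 0.008333 m/kN.
Compatibility — the spring shortens by R_B/k under the reaction it provides: δ_0 − R_B·δ_{BB} = R_B/k. With 1/k = 0.000286 m/kN, R_B = δ_0 / (δ_{BB} + 1/k) = 0.013251 / (0.008333 + 0.000286) = 1.537 kN.

R_B = 1.537 kN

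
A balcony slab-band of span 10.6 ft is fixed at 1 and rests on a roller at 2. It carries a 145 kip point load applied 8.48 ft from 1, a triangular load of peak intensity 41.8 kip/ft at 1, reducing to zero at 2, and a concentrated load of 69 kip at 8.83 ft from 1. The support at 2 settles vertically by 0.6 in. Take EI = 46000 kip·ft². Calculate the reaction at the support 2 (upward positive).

Choose R_2 as the redundant. The primary structure is the cantilever fixed at 1.
Deflection at 2 on the released cantilever, summing each load's contribution:
  point load 145 at a = 8.48: Pa²(3L − a)/(6EI) = 40526/EI
  triangular load, peak 41.8 at the fixed end: w₀L⁴/(30EI) = 17591/EI
  point load 69 at a = 8.83: Pa²(3L − a)/(6EI) = 20596/EI
  δ_0 = 78713/EI
Tip deflection under a unit load at 2: L³/(3EI) = 397/EI.
With EI = 46000 kip·ft²: δ_0 = 1.7111 ft and δ_{22} = 0.008631 ft/kip.
Compatibility — the beam at 2 must follow the support down by 0.05 ft: δ_0 − R_2·δ_{22} = 0.05, so R_2 = (1.7111 − 0.05)/0.008631 = 192.5 kip.

R_2 = 192.5 kip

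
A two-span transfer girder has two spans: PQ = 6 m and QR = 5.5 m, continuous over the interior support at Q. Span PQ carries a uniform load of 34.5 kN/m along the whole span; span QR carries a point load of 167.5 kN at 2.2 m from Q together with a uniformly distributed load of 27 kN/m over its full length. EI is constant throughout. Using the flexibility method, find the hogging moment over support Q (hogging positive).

Insert a hinge at Q; M_Q is the redundant, and each span becomes simply supported.
Discontinuity in slope at Q on the released structure — sum the simple-span end rotations:
  span PQ: UDL 34.5: wL³/(24EI) = 310.5/EI
  span QR: point load 167.5 at a = 2.2: Pab(L + b)/(6LEI) = 324.3/EI
  span QR: UDL 27: wL³/(24EI) = 187.2/EI
  relative rotation θ_0 = (310.5 + 511.5)/EI = 822/EI
A unit hogging moment at Q produces rotation L₁/(3EI) + L₂/(3EI) = 3.833/EI.
Compatibility: M_Q·(L₁+L₂)/(3EI) = θ_0, giving M_Q = 214.4 kN·m (hogging).

M_Q = 214.4 kN·m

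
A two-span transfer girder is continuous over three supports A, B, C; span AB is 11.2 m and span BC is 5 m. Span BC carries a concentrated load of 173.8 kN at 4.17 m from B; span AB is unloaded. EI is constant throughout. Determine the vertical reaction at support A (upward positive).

R_A = -1.933 kN

Take M_B as the redundant. Released structure: two simple spans AB and BC with a hinge at B.
Discontinuity in slope at B on the released structure — sum the simple-span end rotations:
  span BC: point load 173.8 at a = 4.17: Pab(L + b)/(6LEI) = 116.9/EI
  relative rotation θ_0 = (0 + 116.9)/EI = 116.9/EI
A unit hogging moment at B produces rotation L₁/(3EI) + L₂/(3EI) = 5.4/EI.
Compatibility: M_B·(L₁+L₂)/(3EI) = θ_0, giving M_B = 21.65 kN·m (hogging).
Span AB, ΣM about A with M_B applied at B: R_B^{AB}·11.2 = 0 + 21.65, so R_B^{AB} = 1.933 kN and R_A = 0 − 1.933 = -1.933 kN.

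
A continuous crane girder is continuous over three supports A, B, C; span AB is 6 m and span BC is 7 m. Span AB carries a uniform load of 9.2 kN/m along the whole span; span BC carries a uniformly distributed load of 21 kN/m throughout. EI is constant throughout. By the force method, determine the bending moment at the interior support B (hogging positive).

Take M_B as the redundant. Released structure: two simple spans AB and BC with a hinge at B.
Rotations at B on the released spans (each span's end-slope, ×1/EI):
  span AB: UDL 9.2: wL³/(24EI) = 82.8/EI
  span BC: UDL 21: wL³/(24EI) = 300.1/EI
  relative rotation θ_0 = (82.8 + 300.1)/EI = 382.9/EI
A unit hogging moment at B produces rotation L₁/(3EI) + L₂/(3EI) = 4.333/EI.
Compatibility: M_B·(L₁+L₂)/(3EI) = θ_0, giving M_B = 88.37 kN·m (hogging).

M_B = 88.37 kN·m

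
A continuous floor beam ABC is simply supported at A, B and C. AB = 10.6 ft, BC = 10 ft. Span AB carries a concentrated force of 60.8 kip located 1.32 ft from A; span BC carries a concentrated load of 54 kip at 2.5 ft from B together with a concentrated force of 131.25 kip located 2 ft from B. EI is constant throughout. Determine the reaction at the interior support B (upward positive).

R_B = 183.2 kip

Insert a hinge at B; M_B is the redundant, and each span becomes simply supported.
Rotations at B on the released spans (each span's end-slope, ×1/EI):
  span AB: point load 60.8 at a = 1.32: Pab(L + a)/(6LEI) = 139.6/EI
  span BC: point load 54 at a = 2.5: Pab(L + b)/(6LEI) = 295.3/EI
  span BC: point load 131.25 at a = 2: Pab(L + b)/(6LEI) = 630/EI
  relative rotation θ_0 = (139.6 + 925.3)/EI = 1065/EI
A unit hogging moment at B produces rotation L₁/(3EI) + L₂/(3EI) = 6.867/EI.
Slope continuity at B: θ_0 = M_B·6.867/EI, so M_B = 1065/6.867 = 155.1 kip·ft (hogging).
Span AB, ΣM about A with M_B applied at B: R_B^{AB}·10.6 = 80.26 + 155.1, so R_B^{AB} = 22.2 kip and R_A = 60.8 − 22.2 = 38.6 kip.
Span BC, ΣM about C: R_B^{BC}·10 = 1455 + 155.1, so R_B^{BC} = 161 kip and R_C = 185.2 − 161 = 24.24 kip.
R_B = 22.2 + 161 = 183.2 kip.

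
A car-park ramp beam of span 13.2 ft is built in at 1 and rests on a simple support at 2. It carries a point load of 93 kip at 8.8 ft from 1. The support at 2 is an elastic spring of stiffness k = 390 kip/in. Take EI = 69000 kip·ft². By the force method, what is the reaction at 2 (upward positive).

Choose R_2 as the redundant. The primary structure is the cantilever fixed at 1.
Downward deflection at the released point 2 due to the loads:
  point load 93 at a = 8.8: Pa²(3L − a)/(6EI) = 36970/EI
Tip deflection under a unit load at 2: L³/(3EI) = 766.7/EI.
With EI = 69000 kip·ft²: δ_0 = 0.5358 ft and δ_{22} = 0.011111 ft/kip.
Compatibility — the spring shortens by R_2/k under the reaction it provides: δ_0 − R_2·δ_{22} = R_2/k. With 1/k = 1/(390×12) ft/kip = 0.000214 ft/kip, R_2 = δ_0 / (δ_{22} + 1/k) = 0.5358 / (0.011111 + 0.000214) = 47.31 kip.

R_2 = 47.31 kip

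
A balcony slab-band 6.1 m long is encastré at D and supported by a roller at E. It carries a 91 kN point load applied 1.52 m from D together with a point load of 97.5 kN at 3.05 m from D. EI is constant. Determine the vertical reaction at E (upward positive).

Take the reaction at E as the redundant and release it; the primary structure is a cantilever fixed at D.
Free-end deflection of the primary structure under the applied loading (downward +):
  point load 91 at a = 1.52: Pa²(3L − a)/(6EI) = 588/EI
  point load 97.5 at a = 3.05: Pa²(3L − a)/(6EI) = 2305/EI
  δ_0 = 2893/EI
Flexibility coefficient — unit upward force at E: δ_{EE} = L³/(3EI) = 75.66/EI.
Compatibility at E: δ_0 − R_E·δ_{EE} = 0, so R_E = 2893/75.66 = 38.24 kN.

R_E = 38.24 kN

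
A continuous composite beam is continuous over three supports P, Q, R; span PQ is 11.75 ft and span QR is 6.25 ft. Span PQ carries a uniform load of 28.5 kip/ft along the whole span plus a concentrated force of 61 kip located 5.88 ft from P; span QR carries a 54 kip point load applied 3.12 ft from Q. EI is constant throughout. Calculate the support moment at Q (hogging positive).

Release continuity at Q by inserting a hinge; the redundant is the internal moment M_Q. The primary structure is two simply-supported spans PQ and QR.
Rotations at Q on the released spans (each span's end-slope, ×1/EI):
  span PQ: UDL 28.5: wL³/(24EI) = 1926/EI
  span PQ: point load 61 at a = 5.88: Pab(L + a)/(6LEI) = 526.5/EI
  span QR: point load 54 at a = 3.12: Pab(L + b)/(6LEI) = 131.9/EI
  relative rotation θ_0 = (2453 + 131.9)/EI = 2585/EI
A unit hogging moment at Q produces rotation L₁/(3EI) + L₂/(3EI) = 6/EI.
Slope continuity at Q: θ_0 = M_Q·6/EI, so M_Q = 2585/6 = 430.8 kip·ft (hogging).

M_Q = 430.8 kip·ft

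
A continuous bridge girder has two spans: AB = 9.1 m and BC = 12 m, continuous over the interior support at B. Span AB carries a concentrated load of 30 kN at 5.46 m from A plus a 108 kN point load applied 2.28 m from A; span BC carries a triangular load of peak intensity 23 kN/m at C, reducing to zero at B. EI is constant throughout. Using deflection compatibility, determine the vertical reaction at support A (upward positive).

Release continuity at B by inserting a hinge; the redundant is the internal moment M_B. The primary structure is two simply-supported spans AB and BC.
Rotations at B on the released spans (each span's end-slope, ×1/EI):
  span AB: point load 30 at a = 5.46: Pab(L + a)/(6LEI) = 159/EI
  span AB: point load 108 at a = 2.28: Pab(L + a)/(6LEI) = 350/EI
  span BC: triangular load, peak 23: 7w₀L³/(360EI) = 772.8/EI
  relative rotation θ_0 = (509 + 772.8)/EI = 1282/EI
A unit hogging moment at B produces rotation L₁/(3EI) + L₂/(3EI) = 7.033/EI.
Slope continuity at B: θ_0 = M_B·7.033/EI, so M_B = 1282/7.033 = 182.2 kN·m (hogging).
Span AB, ΣM about A with M_B applied at B: R_B^{AB}·9.1 = 410 + 182.2, so R_B^{AB} = 65.09 kN and R_A = 138 − 65.09 = 72.91 kN.

R_A = 72.91 kN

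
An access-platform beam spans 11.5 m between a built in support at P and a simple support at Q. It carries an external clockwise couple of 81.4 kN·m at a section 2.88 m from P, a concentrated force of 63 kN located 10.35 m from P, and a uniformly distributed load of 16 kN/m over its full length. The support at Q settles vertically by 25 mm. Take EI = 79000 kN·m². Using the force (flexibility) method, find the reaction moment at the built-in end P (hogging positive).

Choose R_Q as the redundant. The primary structure is the cantilever fixed at P.
Deflection at Q on the released cantilever, summing each load's contribution:
  clockwise couple 81.4 at a = 2.88: M₀a(2L − a)/(2EI) = 2358/EI
  point load 63 at a = 10.35: Pa²(3L − a)/(6EI) = 27164/EI
  UDL 16: wL⁴/(8EI) = 34980/EI
  δ_0 = 64502/EI
Tip deflection under a unit load at Q: L³/(3EI) = 507/EI.
With EI = 79000 kN·m²: δ_0 = 0.81648 m and δ_{QQ} = 0.006417 m/kN.
Compatibility — the beam at Q must follow the support down by 0.025 m: δ_0 − R_Q·δ_{QQ} = 0.025, so R_Q = (0.81648 − 0.025)/0.006417 = 123.3 kN.
Moment equilibrium about P: M_P = Σ(load moments about P) − R_Q·L = 1791 − 123.3×11.5 = 373.1 kN·m.

M_P = 373.1 kN·m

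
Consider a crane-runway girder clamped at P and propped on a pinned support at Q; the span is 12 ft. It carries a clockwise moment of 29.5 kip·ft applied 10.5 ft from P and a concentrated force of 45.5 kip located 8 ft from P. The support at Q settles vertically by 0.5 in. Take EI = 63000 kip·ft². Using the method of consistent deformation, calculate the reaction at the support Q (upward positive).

R_Q = 22.67 kip

Choose R_Q as the redundant. The primary structure is the cantilever fixed at P.
Deflection at Q on the released cantilever, summing each load's contribution:
  clockwise couple 29.5 at a = 10.5: M₀a(2L − a)/(2EI) = 2091/EI
  point load 45.5 at a = 8: Pa²(3L − a)/(6EI) = 13589/EI
  δ_0 = 15680/EI
Flexibility coefficient — unit upward force at Q: δ_{QQ} = L³/(3EI) = 576/EI.
With EI = 63000 kip·ft²: δ_0 = 0.24889 ft and δ_{QQ} = 0.009143 ft/kip.
Compatibility — the beam at Q must follow the support down by 0.04167 ft: δ_0 − R_Q·δ_{QQ} = 0.04167, so R_Q = (0.24889 − 0.04167)/0.009143 = 22.67 kip.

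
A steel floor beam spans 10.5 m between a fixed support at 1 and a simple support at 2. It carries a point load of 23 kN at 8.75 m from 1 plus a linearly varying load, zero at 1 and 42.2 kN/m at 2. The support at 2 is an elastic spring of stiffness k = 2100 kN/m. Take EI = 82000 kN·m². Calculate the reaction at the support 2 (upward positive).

R_2 = 126.4 kN

Choose R_2 as the redundant. The primary structure is the cantilever fixed at 1.
Free-end deflection of the primary structure under the applied loading (downward +):
  point load 23 at a = 8.75: Pa²(3L − a)/(6EI) = 6677/EI
  triangular load, peak 42.2 at the free end: 11w₀L⁴/(120EI) = 47020/EI
  δ_0 = 53697/EI
Flexibility coefficient — unit upward force at 2: δ_{22} = L³/(3EI) = 385.9/EI.
With EI = 82000 kN·m²: δ_0 = 0.65484 m and δ_{22} = 0.004706 m/kN.
Compatibility — the spring shortens by R_2/k under the reaction it provides: δ_0 − R_2·δ_{22} = R_2/k. With 1/k = 0.000476 m/kN, R_2 = δ_0 / (δ_{22} + 1/k) = 0.65484 / (0.004706 + 0.000476) = 126.4 kN.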